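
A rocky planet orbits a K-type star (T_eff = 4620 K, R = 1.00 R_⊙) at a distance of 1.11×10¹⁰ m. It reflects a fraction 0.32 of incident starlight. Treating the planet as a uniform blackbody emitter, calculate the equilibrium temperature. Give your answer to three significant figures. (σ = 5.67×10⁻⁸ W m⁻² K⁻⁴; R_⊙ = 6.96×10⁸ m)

T_eq ≈ 743 K

R_⋆ = 1.00 × 6.96×10⁸ = 6.96×10⁸ m.
L = 4πR_⋆²σT_⋆⁴ = 4π(6.96×10⁸)² × 5.67×10⁻⁸ × (4620)⁴ = 1.57×10²⁶ W.
S = L/(4πd²) = 1.02×10⁵ W m⁻².
Energy balance: absorbed = emitted ⇒ πR²·S(1−A) = 4πR²·σT_eq⁴, so T_eq⁴ = S(1−A)/(4σ).
T_eq = [1.02×10⁵ × 0.68 / (4 × 5.67×10⁻⁸)]^(1/4) = (3.05×10¹¹)^(1/4) = 743 K.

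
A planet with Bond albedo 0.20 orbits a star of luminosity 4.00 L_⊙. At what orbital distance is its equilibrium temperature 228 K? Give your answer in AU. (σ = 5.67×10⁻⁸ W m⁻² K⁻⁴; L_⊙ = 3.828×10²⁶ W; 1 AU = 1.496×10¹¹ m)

d ≈ 2.67 AU

L = 4.00 × 3.828×10²⁶ = 1.53×10²⁷ W.
From T_eq⁴ = L(1−A)/(16πσd²): d = √[L(1−A)/(16πσT_eq⁴)].
d = √[1.53×10²⁷ × 0.80 / (16π × 5.67×10⁻⁸ × (228)⁴)] = 3.99×10¹¹ m = 2.67 AU.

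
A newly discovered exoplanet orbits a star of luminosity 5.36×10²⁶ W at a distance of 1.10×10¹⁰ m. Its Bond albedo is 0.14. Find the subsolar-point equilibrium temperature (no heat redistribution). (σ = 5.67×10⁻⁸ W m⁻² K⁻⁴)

Flux: S = L/(4πd²) = 5.36×10²⁶/(4π×(1.10×10¹⁰)²) = 3.53×10⁵ W m⁻².
At the subsolar point the surface absorbs S(1−A) and emits σT⁴ per unit area — no factor of 4, since only the local patch is in balance.
T = [3.53×10⁵ × 0.86 / 5.67×10⁻⁸]^(1/4) = (5.35×10¹²)^(1/4) = 1520 K.

T_ss ≈ 1520 K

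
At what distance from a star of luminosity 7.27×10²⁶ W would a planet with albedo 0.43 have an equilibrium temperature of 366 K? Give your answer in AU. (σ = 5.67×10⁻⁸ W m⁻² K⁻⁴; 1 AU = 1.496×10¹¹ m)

From T_eq⁴ = L(1−A)/(16πσd²): d = √[L(1−A)/(16πσT_eq⁴)].
d = √[7.27×10²⁶ × 0.57 / (16π × 5.67×10⁻⁸ × (366)⁴)] = 9.00×10¹⁰ m = 0.602 AU.

d ≈ 0.602 AU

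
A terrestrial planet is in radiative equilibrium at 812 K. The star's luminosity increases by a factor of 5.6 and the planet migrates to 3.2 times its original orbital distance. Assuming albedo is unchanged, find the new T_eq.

T_eq ∝ L^(1/4) · d^(−1/2).
T′ = 812 × 5.6^(1/4) / 3.2^(1/2) = 698 K.

T_eq ≈ 698 K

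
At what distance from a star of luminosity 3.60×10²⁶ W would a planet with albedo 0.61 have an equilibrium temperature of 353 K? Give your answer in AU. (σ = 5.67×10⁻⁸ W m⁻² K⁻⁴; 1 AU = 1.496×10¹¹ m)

From T_eq⁴ = L(1−A)/(16πσd²): d = √[L(1−A)/(16πσT_eq⁴)].
d = √[3.60×10²⁶ × 0.39 / (16π × 5.67×10⁻⁸ × (353)⁴)] = 5.63×10¹⁰ m = 0.377 AU.

d ≈ 0.377 AU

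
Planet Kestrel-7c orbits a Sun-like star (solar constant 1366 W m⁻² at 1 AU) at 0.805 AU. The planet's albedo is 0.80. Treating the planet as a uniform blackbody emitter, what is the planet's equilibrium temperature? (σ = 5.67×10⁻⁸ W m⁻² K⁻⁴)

Flux at 0.805 AU: S = 1366/0.805² = 2110 W m⁻².
Energy balance: absorbed = emitted ⇒ πR²·S(1−A) = 4πR²·σT_eq⁴, so T_eq⁴ = S(1−A)/(4σ).
T_eq = [2110 × 0.20 / (4 × 5.67×10⁻⁸)]^(1/4) = (1.86×10⁹)^(1/4) = 208 K.

T_eq ≈ 208 K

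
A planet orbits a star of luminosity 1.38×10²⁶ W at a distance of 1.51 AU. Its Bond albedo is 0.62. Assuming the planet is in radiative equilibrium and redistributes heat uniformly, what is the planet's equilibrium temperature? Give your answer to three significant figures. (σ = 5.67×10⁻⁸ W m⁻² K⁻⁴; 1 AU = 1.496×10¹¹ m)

d = 1.51 AU = 2.26×10¹¹ m.
Flux: S = L/(4πd²) = 1.38×10²⁶/(4π×(2.26×10¹¹)²) = 215 W m⁻².
Energy balance: absorbed = emitted ⇒ πR²·S(1−A) = 4πR²·σT_eq⁴, so T_eq⁴ = S(1−A)/(4σ).
T_eq = [215 × 0.38 / (4 × 5.67×10⁻⁸)]^(1/4) = (3.61×10⁸)^(1/4) = 138 K.

T_eq ≈ 138 K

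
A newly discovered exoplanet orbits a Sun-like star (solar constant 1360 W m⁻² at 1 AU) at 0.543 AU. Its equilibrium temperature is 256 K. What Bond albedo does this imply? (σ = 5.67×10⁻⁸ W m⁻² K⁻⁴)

Flux at 0.543 AU: S = 1360/0.543² = 4610 W m⁻².
From T_eq⁴ = S(1−A)/(4σ): 1−A = 4σT_eq⁴/S.
1−A = 4 × 5.67×10⁻⁸ × (256)⁴ / 4610 = 0.211.

A ≈ 0.79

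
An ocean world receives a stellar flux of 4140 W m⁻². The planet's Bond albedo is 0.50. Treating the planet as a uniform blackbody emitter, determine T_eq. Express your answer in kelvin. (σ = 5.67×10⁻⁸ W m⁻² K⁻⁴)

T_eq ≈ 309 K

Energy balance: absorbed = emitted ⇒ πR²·S(1−A) = 4πR²·σT_eq⁴, so T_eq⁴ = S(1−A)/(4σ).
T_eq = [4140 × 0.50 / (4 × 5.67×10⁻⁸)]^(1/4) = (9.13×10⁹)^(1/4) = 309 K.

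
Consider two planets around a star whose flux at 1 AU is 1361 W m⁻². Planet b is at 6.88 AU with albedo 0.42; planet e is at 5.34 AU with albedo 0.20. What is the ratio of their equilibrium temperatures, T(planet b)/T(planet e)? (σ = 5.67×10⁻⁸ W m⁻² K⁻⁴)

T_eq = [S₀(1−A)/(4σd²)]^(1/4), so T ∝ (1−A)^(1/4) / √d.
T₁ = [1361×0.58/(4×5.67×10⁻⁸×6.88²)]^(1/4) = 92.60 K.
T₂ = [1361×0.80/(4×5.67×10⁻⁸×5.34²)]^(1/4) = 113.91 K.

T₁/T₂ ≈ 0.813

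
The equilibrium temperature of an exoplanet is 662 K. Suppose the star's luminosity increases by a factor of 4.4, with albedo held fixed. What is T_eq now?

T_eq ≈ 959 K

T_eq ∝ L^(1/4) · d^(−1/2).
T′ = 662 × 4.4^(1/4) = 959 K.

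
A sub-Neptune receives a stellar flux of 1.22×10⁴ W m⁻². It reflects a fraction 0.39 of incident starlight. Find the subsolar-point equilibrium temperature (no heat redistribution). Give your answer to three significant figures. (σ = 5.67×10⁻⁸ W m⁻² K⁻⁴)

At the subsolar point the surface absorbs S(1−A) and emits σT⁴ per unit area — no factor of 4, since only the local patch is in balance.
T = [1.22×10⁴ × 0.61 / 5.67×10⁻⁸]^(1/4) = (1.31×10¹¹)^(1/4) = 602 K.

T_ss ≈ 602 K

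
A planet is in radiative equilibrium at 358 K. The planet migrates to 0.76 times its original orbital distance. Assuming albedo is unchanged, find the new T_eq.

T_eq ≈ 411 K

T_eq ∝ L^(1/4) · d^(−1/2).
T′ = 358 / 0.76^(1/2) = 411 K.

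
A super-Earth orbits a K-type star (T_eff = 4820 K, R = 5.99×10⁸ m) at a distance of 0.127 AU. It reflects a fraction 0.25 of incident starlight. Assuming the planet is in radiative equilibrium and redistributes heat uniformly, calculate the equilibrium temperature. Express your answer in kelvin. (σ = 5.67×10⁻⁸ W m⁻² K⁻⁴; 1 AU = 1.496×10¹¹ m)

T_eq ≈ 563 K

d = 0.127 AU = 1.90×10¹⁰ m.
L = 4πR_⋆²σT_⋆⁴ = 4π(5.99×10⁸)² × 5.67×10⁻⁸ × (4820)⁴ = 1.38×10²⁶ W.
S = L/(4πd²) = 3.04×10⁴ W m⁻².
Energy balance: absorbed = emitted ⇒ πR²·S(1−A) = 4πR²·σT_eq⁴, so T_eq⁴ = S(1−A)/(4σ).
T_eq = [3.04×10⁴ × 0.75 / (4 × 5.67×10⁻⁸)]^(1/4) = (1.01×10¹¹)^(1/4) = 563 K.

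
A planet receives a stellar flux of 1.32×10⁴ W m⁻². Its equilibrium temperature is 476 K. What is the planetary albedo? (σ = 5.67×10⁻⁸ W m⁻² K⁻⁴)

A ≈ 0.12

From T_eq⁴ = S(1−A)/(4σ): 1−A = 4σT_eq⁴/S.
1−A = 4 × 5.67×10⁻⁸ × (476)⁴ / 1.32×10⁴ = 0.882.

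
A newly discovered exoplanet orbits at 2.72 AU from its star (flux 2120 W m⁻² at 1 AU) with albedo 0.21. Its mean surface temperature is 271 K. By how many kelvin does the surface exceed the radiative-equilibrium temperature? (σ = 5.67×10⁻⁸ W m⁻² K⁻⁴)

ΔT ≈ 93.3 K

S = 2120/2.72² = 286.5 W m⁻².
T_eq = [S(1−A)/(4σ)]^(1/4) = [286.5×0.79/(4×5.67×10⁻⁸)]^(1/4) = 177.7 K.
ΔT = T_surf − T_eq = 271 − 177.7.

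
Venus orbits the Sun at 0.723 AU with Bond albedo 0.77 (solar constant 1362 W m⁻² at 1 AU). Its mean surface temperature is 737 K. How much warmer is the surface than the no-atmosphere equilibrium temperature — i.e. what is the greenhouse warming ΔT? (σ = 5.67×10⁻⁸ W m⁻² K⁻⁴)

ΔT ≈ 510.3 K

S = 1362/0.723² = 2606 W m⁻².
T_eq = [S(1−A)/(4σ)]^(1/4) = [2606×0.23/(4×5.67×10⁻⁸)]^(1/4) = 226.7 K.
ΔT = T_surf − T_eq = 737 − 226.7.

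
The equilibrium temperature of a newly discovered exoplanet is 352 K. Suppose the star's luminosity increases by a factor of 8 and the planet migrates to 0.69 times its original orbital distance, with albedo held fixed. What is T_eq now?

T_eq ≈ 713 K

T_eq ∝ L^(1/4) · d^(−1/2).
T′ = 352 × 8^(1/4) / 0.69^(1/2) = 713 K.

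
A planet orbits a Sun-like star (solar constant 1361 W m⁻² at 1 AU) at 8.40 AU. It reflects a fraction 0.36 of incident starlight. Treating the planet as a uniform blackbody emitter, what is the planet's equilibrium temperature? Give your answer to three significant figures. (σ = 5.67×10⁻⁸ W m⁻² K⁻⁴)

T_eq ≈ 85.9 K

Flux at 8.40 AU: S = 1361/8.40² = 19.3 W m⁻².
Energy balance: absorbed = emitted ⇒ πR²·S(1−A) = 4πR²·σT_eq⁴, so T_eq⁴ = S(1−A)/(4σ).
T_eq = [19.3 × 0.64 / (4 × 5.67×10⁻⁸)]^(1/4) = (5.44×10⁷)^(1/4) = 85.9 K.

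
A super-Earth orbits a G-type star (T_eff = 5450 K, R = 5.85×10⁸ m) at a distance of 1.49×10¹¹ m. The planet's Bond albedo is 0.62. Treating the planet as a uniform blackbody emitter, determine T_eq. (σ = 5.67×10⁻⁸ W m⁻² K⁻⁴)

L = 4πR_⋆²σT_⋆⁴ = 4π(5.85×10⁸)² × 5.67×10⁻⁸ × (5450)⁴ = 2.15×10²⁶ W.
S = L/(4πd²) = 771 W m⁻².
Energy balance: absorbed = emitted ⇒ πR²·S(1−A) = 4πR²·σT_eq⁴, so T_eq⁴ = S(1−A)/(4σ).
T_eq = [771 × 0.38 / (4 × 5.67×10⁻⁸)]^(1/4) = (1.29×10⁹)^(1/4) = 190 K.

T_eq ≈ 190 K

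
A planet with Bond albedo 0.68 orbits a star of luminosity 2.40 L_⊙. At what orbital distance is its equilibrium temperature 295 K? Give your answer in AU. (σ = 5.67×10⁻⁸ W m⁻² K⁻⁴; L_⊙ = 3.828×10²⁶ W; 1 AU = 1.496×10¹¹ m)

L = 2.40 × 3.828×10²⁶ = 9.19×10²⁶ W.
From T_eq⁴ = L(1−A)/(16πσd²): d = √[L(1−A)/(16πσT_eq⁴)].
d = √[9.19×10²⁶ × 0.32 / (16π × 5.67×10⁻⁸ × (295)⁴)] = 1.17×10¹¹ m = 0.780 AU.

d ≈ 0.780 AU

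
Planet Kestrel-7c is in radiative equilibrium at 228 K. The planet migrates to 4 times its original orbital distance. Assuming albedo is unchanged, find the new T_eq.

T_eq ≈ 114 K

T_eq ∝ L^(1/4) · d^(−1/2).
T′ = 228 / 4^(1/2) = 114 K.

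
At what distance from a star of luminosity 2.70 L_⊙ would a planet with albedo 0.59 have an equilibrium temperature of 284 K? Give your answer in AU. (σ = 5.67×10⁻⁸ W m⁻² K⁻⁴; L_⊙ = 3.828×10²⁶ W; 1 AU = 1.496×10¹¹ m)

L = 2.70 × 3.828×10²⁶ = 1.03×10²⁷ W.
From T_eq⁴ = L(1−A)/(16πσd²): d = √[L(1−A)/(16πσT_eq⁴)].
d = √[1.03×10²⁷ × 0.41 / (16π × 5.67×10⁻⁸ × (284)⁴)] = 1.51×10¹¹ m = 1.01 AU.

d ≈ 1.01 AU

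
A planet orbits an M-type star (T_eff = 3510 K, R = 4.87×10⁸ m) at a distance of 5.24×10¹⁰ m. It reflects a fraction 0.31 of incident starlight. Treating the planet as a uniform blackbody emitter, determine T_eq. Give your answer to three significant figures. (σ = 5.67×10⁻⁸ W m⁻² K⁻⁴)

L = 4πR_⋆²σT_⋆⁴ = 4π(4.87×10⁸)² × 5.67×10⁻⁸ × (3510)⁴ = 2.56×10²⁵ W.
S = L/(4πd²) = 743 W m⁻².
Energy balance: absorbed = emitted ⇒ πR²·S(1−A) = 4πR²·σT_eq⁴, so T_eq⁴ = S(1−A)/(4σ).
T_eq = [743 × 0.69 / (4 × 5.67×10⁻⁸)]^(1/4) = (2.26×10⁹)^(1/4) = 218 K.

T_eq ≈ 218 K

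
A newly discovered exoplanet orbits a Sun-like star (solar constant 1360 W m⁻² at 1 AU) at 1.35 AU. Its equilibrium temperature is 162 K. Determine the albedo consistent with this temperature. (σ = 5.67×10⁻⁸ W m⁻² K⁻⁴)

Flux at 1.35 AU: S = 1360/1.35² = 746 W m⁻².
From T_eq⁴ = S(1−A)/(4σ): 1−A = 4σT_eq⁴/S.
1−A = 4 × 5.67×10⁻⁸ × (162)⁴ / 746 = 0.209.

A ≈ 0.79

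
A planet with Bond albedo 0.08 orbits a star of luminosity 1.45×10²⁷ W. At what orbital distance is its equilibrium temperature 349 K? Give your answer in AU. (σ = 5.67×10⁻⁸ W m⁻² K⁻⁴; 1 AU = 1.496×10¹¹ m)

d ≈ 1.19 AU

From T_eq⁴ = L(1−A)/(16πσd²): d = √[L(1−A)/(16πσT_eq⁴)].
d = √[1.45×10²⁷ × 0.92 / (16π × 5.67×10⁻⁸ × (349)⁴)] = 1.78×10¹¹ m = 1.19 AU.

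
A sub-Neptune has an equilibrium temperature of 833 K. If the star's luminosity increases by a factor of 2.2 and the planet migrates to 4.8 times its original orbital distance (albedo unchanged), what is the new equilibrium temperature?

T_eq ∝ L^(1/4) · d^(−1/2).
T′ = 833 × 2.2^(1/4) / 4.8^(1/2) = 463 K.

T_eq ≈ 463 K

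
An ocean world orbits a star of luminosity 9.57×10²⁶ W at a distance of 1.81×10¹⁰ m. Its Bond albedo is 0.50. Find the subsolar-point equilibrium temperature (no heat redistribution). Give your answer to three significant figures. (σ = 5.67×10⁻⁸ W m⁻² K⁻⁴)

Flux: S = L/(4πd²) = 9.57×10²⁶/(4π×(1.81×10¹⁰)²) = 2.32×10⁵ W m⁻².
At the subsolar point the surface absorbs S(1−A) and emits σT⁴ per unit area — no factor of 4, since only the local patch is in balance.
T = [2.32×10⁵ × 0.50 / 5.67×10⁻⁸]^(1/4) = (2.05×10¹²)^(1/4) = 1200 K.

T_ss ≈ 1200 K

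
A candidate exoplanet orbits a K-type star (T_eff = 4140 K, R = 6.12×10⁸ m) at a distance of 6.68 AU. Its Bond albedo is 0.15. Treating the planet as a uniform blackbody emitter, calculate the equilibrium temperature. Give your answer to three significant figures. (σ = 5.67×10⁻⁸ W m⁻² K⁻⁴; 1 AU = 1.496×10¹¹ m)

T_eq ≈ 69.6 K

d = 6.68 AU = 9.99×10¹¹ m.
L = 4πR_⋆²σT_⋆⁴ = 4π(6.12×10⁸)² × 5.67×10⁻⁸ × (4140)⁴ = 7.84×10²⁵ W.
S = L/(4πd²) = 6.25 W m⁻².
Energy balance: absorbed = emitted ⇒ πR²·S(1−A) = 4πR²·σT_eq⁴, so T_eq⁴ = S(1−A)/(4σ).
T_eq = [6.25 × 0.85 / (4 × 5.67×10⁻⁸)]^(1/4) = (2.34×10⁷)^(1/4) = 69.6 K.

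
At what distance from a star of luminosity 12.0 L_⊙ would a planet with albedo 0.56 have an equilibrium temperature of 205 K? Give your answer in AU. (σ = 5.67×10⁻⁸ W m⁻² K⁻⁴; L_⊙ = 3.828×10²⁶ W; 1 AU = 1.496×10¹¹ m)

d ≈ 4.24 AU

L = 12.0 × 3.828×10²⁶ = 4.59×10²⁷ W.
From T_eq⁴ = L(1−A)/(16πσd²): d = √[L(1−A)/(16πσT_eq⁴)].
d = √[4.59×10²⁷ × 0.44 / (16π × 5.67×10⁻⁸ × (205)⁴)] = 6.34×10¹¹ m = 4.24 AU.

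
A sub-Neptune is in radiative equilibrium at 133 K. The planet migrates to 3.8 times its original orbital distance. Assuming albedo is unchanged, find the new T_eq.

T_eq ∝ L^(1/4) · d^(−1/2).
T′ = 133 / 3.8^(1/2) = 68.2 K.

T_eq ≈ 68.2 K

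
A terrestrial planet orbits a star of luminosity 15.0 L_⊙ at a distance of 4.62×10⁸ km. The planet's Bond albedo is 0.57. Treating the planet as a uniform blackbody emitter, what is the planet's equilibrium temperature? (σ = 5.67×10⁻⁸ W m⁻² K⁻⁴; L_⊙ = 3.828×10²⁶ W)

d = 4.62×10⁸ km = 4.62×10¹¹ m.
L = 15.0 × 3.828×10²⁶ = 5.74×10²⁷ W.
Flux: S = L/(4πd²) = 5.74×10²⁷/(4π×(4.62×10¹¹)²) = 2140 W m⁻².
Energy balance: absorbed = emitted ⇒ πR²·S(1−A) = 4πR²·σT_eq⁴, so T_eq⁴ = S(1−A)/(4σ).
T_eq = [2140 × 0.43 / (4 × 5.67×10⁻⁸)]^(1/4) = (4.06×10⁹)^(1/4) = 252 K.

T_eq ≈ 252 K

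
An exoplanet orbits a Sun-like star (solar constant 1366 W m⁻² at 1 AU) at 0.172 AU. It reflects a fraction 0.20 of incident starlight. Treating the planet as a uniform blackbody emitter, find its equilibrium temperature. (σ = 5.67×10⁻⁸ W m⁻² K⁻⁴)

T_eq ≈ 635 K

Flux at 0.172 AU: S = 1366/0.172² = 4.62×10⁴ W m⁻².
Energy balance: absorbed = emitted ⇒ πR²·S(1−A) = 4πR²·σT_eq⁴, so T_eq⁴ = S(1−A)/(4σ).
T_eq = [4.62×10⁴ × 0.80 / (4 × 5.67×10⁻⁸)]^(1/4) = (1.63×10¹¹)^(1/4) = 635 K.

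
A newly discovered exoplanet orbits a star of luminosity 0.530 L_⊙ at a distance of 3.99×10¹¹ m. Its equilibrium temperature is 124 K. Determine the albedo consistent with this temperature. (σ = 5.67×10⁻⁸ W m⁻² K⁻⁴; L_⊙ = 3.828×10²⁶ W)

A ≈ 0.47

L = 0.530 × 3.828×10²⁶ = 2.03×10²⁶ W.
Flux: S = L/(4πd²) = 2.03×10²⁶/(4π×(3.99×10¹¹)²) = 101 W m⁻².
From T_eq⁴ = S(1−A)/(4σ): 1−A = 4σT_eq⁴/S.
1−A = 4 × 5.67×10⁻⁸ × (124)⁴ / 101 = 0.529.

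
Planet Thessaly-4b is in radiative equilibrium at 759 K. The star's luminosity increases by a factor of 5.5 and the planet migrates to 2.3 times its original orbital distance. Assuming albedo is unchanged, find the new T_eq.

T_eq ∝ L^(1/4) · d^(−1/2).
T′ = 759 × 5.5^(1/4) / 2.3^(1/2) = 766 K.

T_eq ≈ 766 K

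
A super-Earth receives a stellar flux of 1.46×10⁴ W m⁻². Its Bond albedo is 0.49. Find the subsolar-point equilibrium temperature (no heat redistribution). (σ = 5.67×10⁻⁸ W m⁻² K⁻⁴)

T_ss ≈ 602 K

At the subsolar point the surface absorbs S(1−A) and emits σT⁴ per unit area — no factor of 4, since only the local patch is in balance.
T = [1.46×10⁴ × 0.51 / 5.67×10⁻⁸]^(1/4) = (1.31×10¹¹)^(1/4) = 602 K.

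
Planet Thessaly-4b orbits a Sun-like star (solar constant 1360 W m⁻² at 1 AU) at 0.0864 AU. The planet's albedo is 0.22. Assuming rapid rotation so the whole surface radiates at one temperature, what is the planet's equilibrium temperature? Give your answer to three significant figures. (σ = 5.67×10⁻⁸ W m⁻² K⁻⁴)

Flux at 0.0864 AU: S = 1360/0.0864² = 1.82×10⁵ W m⁻².
Energy balance: absorbed = emitted ⇒ πR²·S(1−A) = 4πR²·σT_eq⁴, so T_eq⁴ = S(1−A)/(4σ).
T_eq = [1.82×10⁵ × 0.78 / (4 × 5.67×10⁻⁸)]^(1/4) = (6.27×10¹¹)^(1/4) = 890 K.

T_eq ≈ 890 K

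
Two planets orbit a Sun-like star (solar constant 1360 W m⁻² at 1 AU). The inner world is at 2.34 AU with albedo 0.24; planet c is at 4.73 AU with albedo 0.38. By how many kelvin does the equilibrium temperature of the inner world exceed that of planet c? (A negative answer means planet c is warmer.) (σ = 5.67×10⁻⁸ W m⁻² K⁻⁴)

ΔT ≈ 56.3 K

T_eq = [S₀(1−A)/(4σd²)]^(1/4), so T ∝ (1−A)^(1/4) / √d.
T₁ = [1360×0.76/(4×5.67×10⁻⁸×2.34²)]^(1/4) = 169.85 K.
T₂ = [1360×0.62/(4×5.67×10⁻⁸×4.73²)]^(1/4) = 113.54 K.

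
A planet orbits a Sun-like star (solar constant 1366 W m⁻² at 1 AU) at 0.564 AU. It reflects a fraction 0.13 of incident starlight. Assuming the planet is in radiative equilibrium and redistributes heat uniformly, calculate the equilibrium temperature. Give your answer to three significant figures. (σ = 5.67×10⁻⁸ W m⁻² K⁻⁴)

T_eq ≈ 358 K

Flux at 0.564 AU: S = 1366/0.564² = 4290 W m⁻².
Energy balance: absorbed = emitted ⇒ πR²·S(1−A) = 4πR²·σT_eq⁴, so T_eq⁴ = S(1−A)/(4σ).
T_eq = [4290 × 0.87 / (4 × 5.67×10⁻⁸)]^(1/4) = (1.65×10¹⁰)^(1/4) = 358 K.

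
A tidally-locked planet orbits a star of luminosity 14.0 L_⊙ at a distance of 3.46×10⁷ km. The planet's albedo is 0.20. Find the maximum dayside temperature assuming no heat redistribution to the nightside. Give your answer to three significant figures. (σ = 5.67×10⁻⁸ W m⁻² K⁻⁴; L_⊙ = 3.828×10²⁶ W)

d = 3.46×10⁷ km = 3.46×10¹⁰ m.
L = 14.0 × 3.828×10²⁶ = 5.36×10²⁷ W.
Flux: S = L/(4πd²) = 5.36×10²⁷/(4π×(3.46×10¹⁰)²) = 3.56×10⁵ W m⁻².
With no redistribution each surface element balances locally: S(1−A) = σT⁴.
T = [3.56×10⁵ × 0.80 / 5.67×10⁻⁸]^(1/4) = (5.03×10¹²)^(1/4) = 1500 K.

T_ss ≈ 1500 K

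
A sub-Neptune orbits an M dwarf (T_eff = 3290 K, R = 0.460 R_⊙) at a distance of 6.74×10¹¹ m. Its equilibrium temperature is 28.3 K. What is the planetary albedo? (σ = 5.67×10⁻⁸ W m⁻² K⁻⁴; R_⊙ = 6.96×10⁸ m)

A ≈ 0.90

R_⋆ = 0.460 × 6.96×10⁸ = 3.20×10⁸ m.
L = 4πR_⋆²σT_⋆⁴ = 4π(3.20×10⁸)² × 5.67×10⁻⁸ × (3290)⁴ = 8.56×10²⁴ W.
S = L/(4πd²) = 1.50 W m⁻².
From T_eq⁴ = S(1−A)/(4σ): 1−A = 4σT_eq⁴/S.
1−A = 4 × 5.67×10⁻⁸ × (28.3)⁴ / 1.50 = 0.097.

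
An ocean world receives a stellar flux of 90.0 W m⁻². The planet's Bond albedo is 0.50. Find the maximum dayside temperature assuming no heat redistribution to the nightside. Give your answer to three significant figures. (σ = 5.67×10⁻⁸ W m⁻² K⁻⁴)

T_ss ≈ 168 K

With no redistribution each surface element balances locally: S(1−A) = σT⁴.
T = [90.0 × 0.50 / 5.67×10⁻⁸]^(1/4) = (7.94×10⁸)^(1/4) = 168 K.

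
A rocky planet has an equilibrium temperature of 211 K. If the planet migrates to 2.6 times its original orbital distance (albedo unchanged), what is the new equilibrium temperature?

T_eq ≈ 131 K

T_eq ∝ L^(1/4) · d^(−1/2).
T′ = 211 / 2.6^(1/2) = 131 K.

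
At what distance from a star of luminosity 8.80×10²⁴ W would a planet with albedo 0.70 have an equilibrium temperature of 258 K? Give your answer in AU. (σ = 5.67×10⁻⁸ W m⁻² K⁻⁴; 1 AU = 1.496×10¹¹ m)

From T_eq⁴ = L(1−A)/(16πσd²): d = √[L(1−A)/(16πσT_eq⁴)].
d = √[8.80×10²⁴ × 0.30 / (16π × 5.67×10⁻⁸ × (258)⁴)] = 1.45×10¹⁰ m = 0.0967 AU.

d ≈ 0.0967 AU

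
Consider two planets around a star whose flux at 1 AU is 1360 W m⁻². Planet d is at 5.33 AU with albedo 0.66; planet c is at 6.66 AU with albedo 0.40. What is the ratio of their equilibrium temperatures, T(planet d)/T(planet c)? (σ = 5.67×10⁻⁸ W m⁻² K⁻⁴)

T₁/T₂ ≈ 0.970

T_eq = [S₀(1−A)/(4σd²)]^(1/4), so T ∝ (1−A)^(1/4) / √d.
T₁ = [1360×0.34/(4×5.67×10⁻⁸×5.33²)]^(1/4) = 92.04 K.
T₂ = [1360×0.60/(4×5.67×10⁻⁸×6.66²)]^(1/4) = 94.90 K.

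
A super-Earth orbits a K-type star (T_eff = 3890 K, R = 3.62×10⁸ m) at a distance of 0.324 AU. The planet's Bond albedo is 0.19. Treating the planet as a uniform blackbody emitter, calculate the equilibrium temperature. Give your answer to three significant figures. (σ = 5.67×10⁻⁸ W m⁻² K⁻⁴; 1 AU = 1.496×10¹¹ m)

d = 0.324 AU = 4.85×10¹⁰ m.
L = 4πR_⋆²σT_⋆⁴ = 4π(3.62×10⁸)² × 5.67×10⁻⁸ × (3890)⁴ = 2.14×10²⁵ W.
S = L/(4πd²) = 724 W m⁻².
Energy balance: absorbed = emitted ⇒ πR²·S(1−A) = 4πR²·σT_eq⁴, so T_eq⁴ = S(1−A)/(4σ).
T_eq = [724 × 0.81 / (4 × 5.67×10⁻⁸)]^(1/4) = (2.59×10⁹)^(1/4) = 226 K.

T_eq ≈ 226 K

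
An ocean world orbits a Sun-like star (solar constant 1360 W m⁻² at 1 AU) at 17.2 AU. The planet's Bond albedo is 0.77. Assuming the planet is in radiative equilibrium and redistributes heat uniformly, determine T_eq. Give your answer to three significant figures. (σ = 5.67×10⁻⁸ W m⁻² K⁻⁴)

Flux at 17.2 AU: S = 1360/17.2² = 4.60 W m⁻².
Energy balance: absorbed = emitted ⇒ πR²·S(1−A) = 4πR²·σT_eq⁴, so T_eq⁴ = S(1−A)/(4σ).
T_eq = [4.60 × 0.23 / (4 × 5.67×10⁻⁸)]^(1/4) = (4.66×10⁶)^(1/4) = 46.5 K.

T_eq ≈ 46.5 K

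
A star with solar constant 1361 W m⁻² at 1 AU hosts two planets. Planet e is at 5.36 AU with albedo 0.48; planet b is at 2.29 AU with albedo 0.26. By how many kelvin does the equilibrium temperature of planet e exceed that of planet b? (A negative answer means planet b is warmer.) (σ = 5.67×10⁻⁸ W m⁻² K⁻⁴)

T_eq = [S₀(1−A)/(4σd²)]^(1/4), so T ∝ (1−A)^(1/4) / √d.
T₁ = [1361×0.52/(4×5.67×10⁻⁸×5.36²)]^(1/4) = 102.09 K.
T₂ = [1361×0.74/(4×5.67×10⁻⁸×2.29²)]^(1/4) = 170.59 K.

ΔT ≈ -68.5 K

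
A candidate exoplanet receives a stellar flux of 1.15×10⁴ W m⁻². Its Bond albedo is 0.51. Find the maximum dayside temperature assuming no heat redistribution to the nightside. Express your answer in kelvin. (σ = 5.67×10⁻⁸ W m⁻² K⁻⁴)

With no redistribution each surface element balances locally: S(1−A) = σT⁴.
T = [1.15×10⁴ × 0.49 / 5.67×10⁻⁸]^(1/4) = (9.94×10¹⁰)^(1/4) = 561 K.

T_ss ≈ 561 K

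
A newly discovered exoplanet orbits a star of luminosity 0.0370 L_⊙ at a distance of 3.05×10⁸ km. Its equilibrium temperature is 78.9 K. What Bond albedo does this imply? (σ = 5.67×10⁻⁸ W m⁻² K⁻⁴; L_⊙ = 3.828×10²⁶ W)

A ≈ 0.27

d = 3.05×10⁸ km = 3.05×10¹¹ m.
L = 0.0370 × 3.828×10²⁶ = 1.42×10²⁵ W.
Flux: S = L/(4πd²) = 1.42×10²⁵/(4π×(3.05×10¹¹)²) = 12.1 W m⁻².
From T_eq⁴ = S(1−A)/(4σ): 1−A = 4σT_eq⁴/S.
1−A = 4 × 5.67×10⁻⁸ × (78.9)⁴ / 12.1 = 0.725.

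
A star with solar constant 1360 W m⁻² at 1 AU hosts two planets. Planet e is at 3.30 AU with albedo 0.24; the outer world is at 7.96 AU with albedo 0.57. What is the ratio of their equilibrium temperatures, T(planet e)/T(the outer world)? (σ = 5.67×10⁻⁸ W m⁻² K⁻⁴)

T_eq = [S₀(1−A)/(4σd²)]^(1/4), so T ∝ (1−A)^(1/4) / √d.
T₁ = [1360×0.76/(4×5.67×10⁻⁸×3.30²)]^(1/4) = 143.03 K.
T₂ = [1360×0.43/(4×5.67×10⁻⁸×7.96²)]^(1/4) = 79.87 K.

T₁/T₂ ≈ 1.791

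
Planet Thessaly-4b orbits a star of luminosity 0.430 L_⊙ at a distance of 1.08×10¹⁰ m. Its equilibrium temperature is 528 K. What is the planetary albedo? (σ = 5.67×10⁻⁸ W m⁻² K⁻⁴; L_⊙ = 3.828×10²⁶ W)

A ≈ 0.84

L = 0.430 × 3.828×10²⁶ = 1.65×10²⁶ W.
Flux: S = L/(4πd²) = 1.65×10²⁶/(4π×(1.08×10¹⁰)²) = 1.12×10⁵ W m⁻².
From T_eq⁴ = S(1−A)/(4σ): 1−A = 4σT_eq⁴/S.
1−A = 4 × 5.67×10⁻⁸ × (528)⁴ / 1.12×10⁵ = 0.157.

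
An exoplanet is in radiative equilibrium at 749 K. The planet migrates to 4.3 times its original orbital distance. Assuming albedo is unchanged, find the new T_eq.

T_eq ∝ L^(1/4) · d^(−1/2).
T′ = 749 / 4.3^(1/2) = 361 K.

T_eq ≈ 361 K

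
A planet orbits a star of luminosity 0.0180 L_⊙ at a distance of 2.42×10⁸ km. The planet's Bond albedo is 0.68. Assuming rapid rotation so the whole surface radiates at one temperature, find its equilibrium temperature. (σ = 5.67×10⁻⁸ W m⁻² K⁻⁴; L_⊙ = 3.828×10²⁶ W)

d = 2.42×10⁸ km = 2.42×10¹¹ m.
L = 0.0180 × 3.828×10²⁶ = 6.89×10²⁴ W.
Flux: S = L/(4πd²) = 6.89×10²⁴/(4π×(2.42×10¹¹)²) = 9.36 W m⁻².
Energy balance: absorbed = emitted ⇒ πR²·S(1−A) = 4πR²·σT_eq⁴, so T_eq⁴ = S(1−A)/(4σ).
T_eq = [9.36 × 0.32 / (4 × 5.67×10⁻⁸)]^(1/4) = (1.32×10⁷)^(1/4) = 60.3 K.

T_eq ≈ 60.3 K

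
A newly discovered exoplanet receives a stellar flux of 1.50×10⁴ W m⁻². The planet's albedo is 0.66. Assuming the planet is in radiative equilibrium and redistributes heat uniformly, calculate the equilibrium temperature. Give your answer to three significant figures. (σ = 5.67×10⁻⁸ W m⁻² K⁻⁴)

Energy balance: absorbed = emitted ⇒ πR²·S(1−A) = 4πR²·σT_eq⁴, so T_eq⁴ = S(1−A)/(4σ).
T_eq = [1.50×10⁴ × 0.34 / (4 × 5.67×10⁻⁸)]^(1/4) = (2.25×10¹⁰)^(1/4) = 387 K.

T_eq ≈ 387 K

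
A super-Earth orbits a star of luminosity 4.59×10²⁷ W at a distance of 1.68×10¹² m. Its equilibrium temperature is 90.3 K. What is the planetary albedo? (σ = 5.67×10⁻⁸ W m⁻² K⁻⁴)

Flux: S = L/(4πd²) = 4.59×10²⁷/(4π×(1.68×10¹²)²) = 129 W m⁻².
From T_eq⁴ = S(1−A)/(4σ): 1−A = 4σT_eq⁴/S.
1−A = 4 × 5.67×10⁻⁸ × (90.3)⁴ / 129 = 0.117.

A ≈ 0.88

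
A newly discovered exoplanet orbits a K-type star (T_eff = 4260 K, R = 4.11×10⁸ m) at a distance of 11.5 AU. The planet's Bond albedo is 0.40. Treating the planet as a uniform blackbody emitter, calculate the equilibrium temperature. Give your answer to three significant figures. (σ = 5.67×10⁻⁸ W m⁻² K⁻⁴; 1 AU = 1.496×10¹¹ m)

d = 11.5 AU = 1.72×10¹² m.
L = 4πR_⋆²σT_⋆⁴ = 4π(4.11×10⁸)² × 5.67×10⁻⁸ × (4260)⁴ = 3.96×10²⁵ W.
S = L/(4πd²) = 1.07 W m⁻².
Energy balance: absorbed = emitted ⇒ πR²·S(1−A) = 4πR²·σT_eq⁴, so T_eq⁴ = S(1−A)/(4σ).
T_eq = [1.07 × 0.60 / (4 × 5.67×10⁻⁸)]^(1/4) = (2.82×10⁶)^(1/4) = 41.0 K.

T_eq ≈ 41.0 K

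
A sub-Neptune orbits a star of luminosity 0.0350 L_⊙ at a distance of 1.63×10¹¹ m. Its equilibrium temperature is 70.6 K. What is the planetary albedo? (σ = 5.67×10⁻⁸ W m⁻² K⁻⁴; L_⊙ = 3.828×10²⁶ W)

A ≈ 0.86

L = 0.0350 × 3.828×10²⁶ = 1.34×10²⁵ W.
Flux: S = L/(4πd²) = 1.34×10²⁵/(4π×(1.63×10¹¹)²) = 40.1 W m⁻².
From T_eq⁴ = S(1−A)/(4σ): 1−A = 4σT_eq⁴/S.
1−A = 4 × 5.67×10⁻⁸ × (70.6)⁴ / 40.1 = 0.140.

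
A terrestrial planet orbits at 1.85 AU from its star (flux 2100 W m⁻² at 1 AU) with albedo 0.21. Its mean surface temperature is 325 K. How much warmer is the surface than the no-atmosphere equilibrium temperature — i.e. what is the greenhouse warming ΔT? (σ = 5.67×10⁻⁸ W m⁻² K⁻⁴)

S = 2100/1.85² = 613.6 W m⁻².
T_eq = [S(1−A)/(4σ)]^(1/4) = [613.6×0.79/(4×5.67×10⁻⁸)]^(1/4) = 215.0 K.
ΔT = T_surf − T_eq = 325 − 215.0.

ΔT ≈ 110.0 K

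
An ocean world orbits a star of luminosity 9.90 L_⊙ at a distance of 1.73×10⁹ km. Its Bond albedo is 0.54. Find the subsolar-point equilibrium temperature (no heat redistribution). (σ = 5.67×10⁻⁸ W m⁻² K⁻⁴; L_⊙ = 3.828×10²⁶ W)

T_ss ≈ 169 K

d = 1.73×10⁹ km = 1.73×10¹² m.
L = 9.90 × 3.828×10²⁶ = 3.79×10²⁷ W.
Flux: S = L/(4πd²) = 3.79×10²⁷/(4π×(1.73×10¹²)²) = 101 W m⁻².
At the subsolar point the surface absorbs S(1−A) and emits σT⁴ per unit area — no factor of 4, since only the local patch is in balance.
T = [101 × 0.46 / 5.67×10⁻⁸]^(1/4) = (8.17×10⁸)^(1/4) = 169 K.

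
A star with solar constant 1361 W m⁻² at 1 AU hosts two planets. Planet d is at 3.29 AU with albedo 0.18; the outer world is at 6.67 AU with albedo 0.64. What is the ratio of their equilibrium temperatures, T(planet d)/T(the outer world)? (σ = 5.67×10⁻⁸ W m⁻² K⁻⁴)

T_eq = [S₀(1−A)/(4σd²)]^(1/4), so T ∝ (1−A)^(1/4) / √d.
T₁ = [1361×0.82/(4×5.67×10⁻⁸×3.29²)]^(1/4) = 146.02 K.
T₂ = [1361×0.36/(4×5.67×10⁻⁸×6.67²)]^(1/4) = 83.48 K.

T₁/T₂ ≈ 1.749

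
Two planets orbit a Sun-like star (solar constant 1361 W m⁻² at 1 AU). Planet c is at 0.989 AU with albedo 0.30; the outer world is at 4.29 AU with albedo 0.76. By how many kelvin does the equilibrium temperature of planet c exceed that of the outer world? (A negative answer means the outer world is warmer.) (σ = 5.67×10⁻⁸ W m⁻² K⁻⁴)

ΔT ≈ 161.9 K

T_eq = [S₀(1−A)/(4σd²)]^(1/4), so T ∝ (1−A)^(1/4) / √d.
T₁ = [1361×0.70/(4×5.67×10⁻⁸×0.989²)]^(1/4) = 255.99 K.
T₂ = [1361×0.24/(4×5.67×10⁻⁸×4.29²)]^(1/4) = 94.05 K.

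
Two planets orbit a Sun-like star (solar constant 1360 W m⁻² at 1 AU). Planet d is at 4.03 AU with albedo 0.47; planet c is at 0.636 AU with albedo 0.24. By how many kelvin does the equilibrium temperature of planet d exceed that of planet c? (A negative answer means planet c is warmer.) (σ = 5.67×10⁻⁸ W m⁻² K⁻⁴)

ΔT ≈ -207.5 K

T_eq = [S₀(1−A)/(4σd²)]^(1/4), so T ∝ (1−A)^(1/4) / √d.
T₁ = [1360×0.53/(4×5.67×10⁻⁸×4.03²)]^(1/4) = 118.27 K.
T₂ = [1360×0.76/(4×5.67×10⁻⁸×0.636²)]^(1/4) = 325.80 K.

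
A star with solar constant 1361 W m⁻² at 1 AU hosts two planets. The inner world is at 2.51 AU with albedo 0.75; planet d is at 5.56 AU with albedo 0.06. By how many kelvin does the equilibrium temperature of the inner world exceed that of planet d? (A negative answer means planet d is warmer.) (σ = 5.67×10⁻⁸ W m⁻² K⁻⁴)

T_eq = [S₀(1−A)/(4σd²)]^(1/4), so T ∝ (1−A)^(1/4) / √d.
T₁ = [1361×0.25/(4×5.67×10⁻⁸×2.51²)]^(1/4) = 124.22 K.
T₂ = [1361×0.94/(4×5.67×10⁻⁸×5.56²)]^(1/4) = 116.22 K.

ΔT ≈ 8.0 K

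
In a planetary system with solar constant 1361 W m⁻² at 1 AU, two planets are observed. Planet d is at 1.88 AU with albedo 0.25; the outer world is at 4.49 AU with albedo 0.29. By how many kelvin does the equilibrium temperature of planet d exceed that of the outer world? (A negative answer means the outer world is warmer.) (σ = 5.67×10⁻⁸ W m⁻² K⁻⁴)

ΔT ≈ 68.3 K

T_eq = [S₀(1−A)/(4σd²)]^(1/4), so T ∝ (1−A)^(1/4) / √d.
T₁ = [1361×0.75/(4×5.67×10⁻⁸×1.88²)]^(1/4) = 188.90 K.
T₂ = [1361×0.71/(4×5.67×10⁻⁸×4.49²)]^(1/4) = 120.57 K.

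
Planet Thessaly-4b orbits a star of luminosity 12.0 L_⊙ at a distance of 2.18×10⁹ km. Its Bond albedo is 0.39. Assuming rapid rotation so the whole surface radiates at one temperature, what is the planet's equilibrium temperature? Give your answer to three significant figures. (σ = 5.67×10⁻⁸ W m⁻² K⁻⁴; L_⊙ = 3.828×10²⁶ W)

T_eq ≈ 120 K

d = 2.18×10⁹ km = 2.18×10¹² m.
L = 12.0 × 3.828×10²⁶ = 4.59×10²⁷ W.
Flux: S = L/(4πd²) = 4.59×10²⁷/(4π×(2.18×10¹²)²) = 76.9 W m⁻².
Energy balance: absorbed = emitted ⇒ πR²·S(1−A) = 4πR²·σT_eq⁴, so T_eq⁴ = S(1−A)/(4σ).
T_eq = [76.9 × 0.61 / (4 × 5.67×10⁻⁸)]^(1/4) = (2.07×10⁸)^(1/4) = 120 K.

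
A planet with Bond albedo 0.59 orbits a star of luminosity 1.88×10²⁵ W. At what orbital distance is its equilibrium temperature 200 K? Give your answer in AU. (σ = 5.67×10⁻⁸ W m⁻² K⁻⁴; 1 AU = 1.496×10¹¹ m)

From T_eq⁴ = L(1−A)/(16πσd²): d = √[L(1−A)/(16πσT_eq⁴)].
d = √[1.88×10²⁵ × 0.41 / (16π × 5.67×10⁻⁸ × (200)⁴)] = 4.11×10¹⁰ m = 0.275 AU.

d ≈ 0.275 AU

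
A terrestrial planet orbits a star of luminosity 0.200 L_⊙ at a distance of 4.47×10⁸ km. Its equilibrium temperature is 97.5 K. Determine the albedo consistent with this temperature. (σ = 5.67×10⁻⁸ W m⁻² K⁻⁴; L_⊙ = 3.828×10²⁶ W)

A ≈ 0.33

d = 4.47×10⁸ km = 4.47×10¹¹ m.
L = 0.200 × 3.828×10²⁶ = 7.66×10²⁵ W.
Flux: S = L/(4πd²) = 7.66×10²⁵/(4π×(4.47×10¹¹)²) = 30.5 W m⁻².
From T_eq⁴ = S(1−A)/(4σ): 1−A = 4σT_eq⁴/S.
1−A = 4 × 5.67×10⁻⁸ × (97.5)⁴ / 30.5 = 0.672.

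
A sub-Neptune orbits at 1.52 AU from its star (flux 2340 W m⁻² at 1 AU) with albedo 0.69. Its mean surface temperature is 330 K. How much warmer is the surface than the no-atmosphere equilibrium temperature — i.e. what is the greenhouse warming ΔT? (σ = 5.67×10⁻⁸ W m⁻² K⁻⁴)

ΔT ≈ 137.1 K

S = 2340/1.52² = 1013 W m⁻².
T_eq = [S(1−A)/(4σ)]^(1/4) = [1013×0.31/(4×5.67×10⁻⁸)]^(1/4) = 192.9 K.
ΔT = T_surf − T_eq = 330 − 192.9.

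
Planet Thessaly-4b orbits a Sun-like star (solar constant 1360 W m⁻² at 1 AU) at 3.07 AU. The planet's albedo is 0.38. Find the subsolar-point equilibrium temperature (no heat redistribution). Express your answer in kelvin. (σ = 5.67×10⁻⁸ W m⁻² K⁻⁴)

Flux at 3.07 AU: S = 1360/3.07² = 144 W m⁻².
At the subsolar point the surface absorbs S(1−A) and emits σT⁴ per unit area — no factor of 4, since only the local patch is in balance.
T = [144 × 0.62 / 5.67×10⁻⁸]^(1/4) = (1.58×10⁹)^(1/4) = 199 K.

T_ss ≈ 199 K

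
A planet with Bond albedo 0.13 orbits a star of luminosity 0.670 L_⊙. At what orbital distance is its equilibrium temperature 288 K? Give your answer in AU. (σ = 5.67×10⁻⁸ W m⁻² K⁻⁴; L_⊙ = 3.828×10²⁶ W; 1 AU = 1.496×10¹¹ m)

d ≈ 0.713 AU

L = 0.670 × 3.828×10²⁶ = 2.56×10²⁶ W.
From T_eq⁴ = L(1−A)/(16πσd²): d = √[L(1−A)/(16πσT_eq⁴)].
d = √[2.56×10²⁶ × 0.87 / (16π × 5.67×10⁻⁸ × (288)⁴)] = 1.07×10¹¹ m = 0.713 AU.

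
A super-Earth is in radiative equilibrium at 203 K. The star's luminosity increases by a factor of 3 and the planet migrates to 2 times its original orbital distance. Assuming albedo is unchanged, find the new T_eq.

T_eq ∝ L^(1/4) · d^(−1/2).
T′ = 203 × 3^(1/4) / 2^(1/2) = 189 K.

T_eq ≈ 189 K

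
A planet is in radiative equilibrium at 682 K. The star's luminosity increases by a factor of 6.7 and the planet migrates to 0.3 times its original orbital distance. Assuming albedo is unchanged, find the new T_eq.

T_eq ≈ 2000 K

T_eq ∝ L^(1/4) · d^(−1/2).
T′ = 682 × 6.7^(1/4) / 0.3^(1/2) = 2000 K.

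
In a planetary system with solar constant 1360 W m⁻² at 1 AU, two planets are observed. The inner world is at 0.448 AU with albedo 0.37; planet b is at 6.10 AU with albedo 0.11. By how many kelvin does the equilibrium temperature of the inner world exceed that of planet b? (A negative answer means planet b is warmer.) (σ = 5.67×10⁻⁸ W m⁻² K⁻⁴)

ΔT ≈ 261.0 K

T_eq = [S₀(1−A)/(4σd²)]^(1/4), so T ∝ (1−A)^(1/4) / √d.
T₁ = [1360×0.63/(4×5.67×10⁻⁸×0.448²)]^(1/4) = 370.40 K.
T₂ = [1360×0.89/(4×5.67×10⁻⁸×6.10²)]^(1/4) = 109.44 K.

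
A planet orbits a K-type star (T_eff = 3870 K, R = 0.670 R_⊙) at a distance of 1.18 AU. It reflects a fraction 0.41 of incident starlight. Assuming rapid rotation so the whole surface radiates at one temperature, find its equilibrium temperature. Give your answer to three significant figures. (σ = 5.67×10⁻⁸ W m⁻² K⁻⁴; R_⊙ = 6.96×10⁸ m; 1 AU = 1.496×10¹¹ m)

T_eq ≈ 123 K

R_⋆ = 0.670 × 6.96×10⁸ = 4.66×10⁸ m.
d = 1.18 AU = 1.77×10¹¹ m.
L = 4πR_⋆²σT_⋆⁴ = 4π(4.66×10⁸)² × 5.67×10⁻⁸ × (3870)⁴ = 3.48×10²⁵ W.
S = L/(4πd²) = 88.7 W m⁻².
Energy balance: absorbed = emitted ⇒ πR²·S(1−A) = 4πR²·σT_eq⁴, so T_eq⁴ = S(1−A)/(4σ).
T_eq = [88.7 × 0.59 / (4 × 5.67×10⁻⁸)]^(1/4) = (2.31×10⁸)^(1/4) = 123 K.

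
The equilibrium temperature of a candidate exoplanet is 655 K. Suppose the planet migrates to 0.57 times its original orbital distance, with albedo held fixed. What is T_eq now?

T_eq ≈ 868 K

T_eq ∝ L^(1/4) · d^(−1/2).
T′ = 655 / 0.57^(1/2) = 868 K.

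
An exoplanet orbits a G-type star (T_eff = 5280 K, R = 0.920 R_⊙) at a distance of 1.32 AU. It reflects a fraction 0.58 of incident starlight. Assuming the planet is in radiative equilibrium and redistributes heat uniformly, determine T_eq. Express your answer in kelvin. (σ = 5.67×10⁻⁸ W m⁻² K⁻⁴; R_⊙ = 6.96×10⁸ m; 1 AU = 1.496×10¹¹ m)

R_⋆ = 0.920 × 6.96×10⁸ = 6.40×10⁸ m.
d = 1.32 AU = 1.97×10¹¹ m.
L = 4πR_⋆²σT_⋆⁴ = 4π(6.40×10⁸)² × 5.67×10⁻⁸ × (5280)⁴ = 2.27×10²⁶ W.
S = L/(4πd²) = 463 W m⁻².
Energy balance: absorbed = emitted ⇒ πR²·S(1−A) = 4πR²·σT_eq⁴, so T_eq⁴ = S(1−A)/(4σ).
T_eq = [463 × 0.42 / (4 × 5.67×10⁻⁸)]^(1/4) = (8.58×10⁸)^(1/4) = 171 K.

T_eq ≈ 171 K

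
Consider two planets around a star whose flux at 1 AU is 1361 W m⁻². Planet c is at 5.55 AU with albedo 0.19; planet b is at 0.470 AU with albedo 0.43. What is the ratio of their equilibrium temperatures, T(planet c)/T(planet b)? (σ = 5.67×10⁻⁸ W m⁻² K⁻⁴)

T₁/T₂ ≈ 0.318

T_eq = [S₀(1−A)/(4σd²)]^(1/4), so T ∝ (1−A)^(1/4) / √d.
T₁ = [1361×0.81/(4×5.67×10⁻⁸×5.55²)]^(1/4) = 112.08 K.
T₂ = [1361×0.57/(4×5.67×10⁻⁸×0.470²)]^(1/4) = 352.76 K.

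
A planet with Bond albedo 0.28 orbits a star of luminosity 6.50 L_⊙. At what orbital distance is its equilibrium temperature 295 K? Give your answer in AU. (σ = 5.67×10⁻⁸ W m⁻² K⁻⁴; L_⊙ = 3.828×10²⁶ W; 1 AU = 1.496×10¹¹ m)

d ≈ 1.93 AU

L = 6.50 × 3.828×10²⁶ = 2.49×10²⁷ W.
From T_eq⁴ = L(1−A)/(16πσd²): d = √[L(1−A)/(16πσT_eq⁴)].
d = √[2.49×10²⁷ × 0.72 / (16π × 5.67×10⁻⁸ × (295)⁴)] = 2.88×10¹¹ m = 1.93 AU.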